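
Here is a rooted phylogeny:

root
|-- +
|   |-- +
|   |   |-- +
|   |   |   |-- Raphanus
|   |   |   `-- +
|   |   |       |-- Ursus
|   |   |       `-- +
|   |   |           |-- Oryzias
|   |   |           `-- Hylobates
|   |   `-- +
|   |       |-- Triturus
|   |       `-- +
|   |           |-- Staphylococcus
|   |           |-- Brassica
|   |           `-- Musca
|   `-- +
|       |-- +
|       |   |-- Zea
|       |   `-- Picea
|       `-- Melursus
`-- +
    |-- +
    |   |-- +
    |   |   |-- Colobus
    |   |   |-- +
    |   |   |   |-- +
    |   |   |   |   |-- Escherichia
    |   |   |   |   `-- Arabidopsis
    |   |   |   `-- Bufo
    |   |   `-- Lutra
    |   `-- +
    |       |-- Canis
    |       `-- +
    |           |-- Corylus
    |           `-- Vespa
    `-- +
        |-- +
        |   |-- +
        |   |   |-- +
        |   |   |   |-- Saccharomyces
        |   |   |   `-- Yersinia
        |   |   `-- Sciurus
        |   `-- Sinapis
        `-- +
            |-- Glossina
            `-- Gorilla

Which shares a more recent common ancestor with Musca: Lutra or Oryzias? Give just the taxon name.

Oryzias

The MRCA of Musca and Oryzias subtends ((Raphanus,(Ursus,(Oryzias,Hylobates))),(Triturus,(Staphylococcus,Brassica,Musca))) (8 taxa).
The MRCA of Musca and Lutra is the root, subtending the entire tree (25 taxa).
The first is nested inside the second, so Musca shares a more recent common ancestor with Oryzias.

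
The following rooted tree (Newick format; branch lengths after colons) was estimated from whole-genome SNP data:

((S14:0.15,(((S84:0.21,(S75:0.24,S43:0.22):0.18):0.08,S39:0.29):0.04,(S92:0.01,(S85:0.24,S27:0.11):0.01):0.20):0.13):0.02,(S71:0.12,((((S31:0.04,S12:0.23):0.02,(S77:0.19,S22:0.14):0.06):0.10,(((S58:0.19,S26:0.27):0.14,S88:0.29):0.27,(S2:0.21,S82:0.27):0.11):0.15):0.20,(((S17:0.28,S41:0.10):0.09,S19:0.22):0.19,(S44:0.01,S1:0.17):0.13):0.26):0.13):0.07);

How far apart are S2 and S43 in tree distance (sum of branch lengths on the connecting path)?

The path runs S2 → … → MRCA → … → S43; the MRCA is the root of the tree.
Branch lengths along that path: 0.21 + 0.11 + 0.15 + 0.20 + 0.13 + 0.07 + 0.02 + 0.13 + 0.04 + 0.08 + 0.18 + 0.22 = 1.54.

1.54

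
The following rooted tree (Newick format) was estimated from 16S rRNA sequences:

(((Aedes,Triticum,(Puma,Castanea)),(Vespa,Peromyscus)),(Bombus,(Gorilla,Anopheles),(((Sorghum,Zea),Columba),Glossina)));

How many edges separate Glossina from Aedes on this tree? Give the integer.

6

The MRCA of Glossina and Aedes is the root of the tree.
From Glossina up to that node: 3 branches. From Aedes up to the same node: 3 branches. Total: 3 + 3 = 6.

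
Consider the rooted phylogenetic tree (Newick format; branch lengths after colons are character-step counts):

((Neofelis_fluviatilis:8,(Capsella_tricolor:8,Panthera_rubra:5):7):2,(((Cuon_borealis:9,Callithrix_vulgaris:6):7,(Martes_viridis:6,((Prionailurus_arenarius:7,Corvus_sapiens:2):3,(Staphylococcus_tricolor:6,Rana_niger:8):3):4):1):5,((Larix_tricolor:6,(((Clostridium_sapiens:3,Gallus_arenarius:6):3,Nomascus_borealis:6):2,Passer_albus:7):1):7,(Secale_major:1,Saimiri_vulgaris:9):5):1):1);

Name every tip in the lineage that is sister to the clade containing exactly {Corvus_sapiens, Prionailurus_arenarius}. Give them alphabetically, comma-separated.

The clade containing exactly {Corvus_sapiens, Prionailurus_arenarius} attaches to the tree at the node subtending ((Prionailurus_arenarius,Corvus_sapiens),(Staphylococcus_tricolor,Rana_niger)).
The other lineage descending from that same node — the sister group — is (Staphylococcus_tricolor,Rana_niger); its 2 tips in alphabetical order are the answer.

Rana_niger, Staphylococcus_tricolor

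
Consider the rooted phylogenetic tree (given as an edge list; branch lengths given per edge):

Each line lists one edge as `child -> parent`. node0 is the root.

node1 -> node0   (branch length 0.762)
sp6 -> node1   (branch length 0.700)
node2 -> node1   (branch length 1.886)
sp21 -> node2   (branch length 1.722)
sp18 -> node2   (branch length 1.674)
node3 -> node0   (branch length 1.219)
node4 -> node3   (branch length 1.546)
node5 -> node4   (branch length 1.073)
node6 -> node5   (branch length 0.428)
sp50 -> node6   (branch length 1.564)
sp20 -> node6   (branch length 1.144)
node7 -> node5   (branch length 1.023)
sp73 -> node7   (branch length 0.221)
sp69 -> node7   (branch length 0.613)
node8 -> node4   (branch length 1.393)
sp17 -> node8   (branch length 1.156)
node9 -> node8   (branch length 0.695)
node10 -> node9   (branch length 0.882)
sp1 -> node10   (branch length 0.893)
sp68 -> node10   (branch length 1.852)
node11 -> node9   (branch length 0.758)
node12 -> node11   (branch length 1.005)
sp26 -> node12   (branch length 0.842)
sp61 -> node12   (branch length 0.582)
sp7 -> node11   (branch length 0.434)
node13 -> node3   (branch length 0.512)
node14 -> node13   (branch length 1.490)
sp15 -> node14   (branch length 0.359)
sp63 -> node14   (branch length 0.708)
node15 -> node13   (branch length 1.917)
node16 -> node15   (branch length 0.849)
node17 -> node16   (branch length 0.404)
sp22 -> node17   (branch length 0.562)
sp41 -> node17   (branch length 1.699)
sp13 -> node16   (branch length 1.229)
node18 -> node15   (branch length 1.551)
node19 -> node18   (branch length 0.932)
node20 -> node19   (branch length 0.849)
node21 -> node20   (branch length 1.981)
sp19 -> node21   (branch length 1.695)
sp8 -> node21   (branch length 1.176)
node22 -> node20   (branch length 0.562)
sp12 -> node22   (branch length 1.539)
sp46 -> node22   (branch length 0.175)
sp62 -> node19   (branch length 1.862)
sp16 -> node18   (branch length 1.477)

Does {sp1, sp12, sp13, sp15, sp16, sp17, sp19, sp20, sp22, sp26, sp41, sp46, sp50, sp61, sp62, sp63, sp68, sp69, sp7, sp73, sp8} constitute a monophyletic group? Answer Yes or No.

The most recent common ancestor of these taxa subtends ((((sp50,sp20),(sp73,sp69)),(sp17,((sp1,sp68),((sp26,sp61),sp7)))),((sp15,sp63),(((sp22,sp41),sp13),((((sp19,sp8),(sp12,sp46)),sp62),sp16)))).
That clade has exactly 21 tips — every listed taxon and nothing else — so the group is monophyletic.

Yes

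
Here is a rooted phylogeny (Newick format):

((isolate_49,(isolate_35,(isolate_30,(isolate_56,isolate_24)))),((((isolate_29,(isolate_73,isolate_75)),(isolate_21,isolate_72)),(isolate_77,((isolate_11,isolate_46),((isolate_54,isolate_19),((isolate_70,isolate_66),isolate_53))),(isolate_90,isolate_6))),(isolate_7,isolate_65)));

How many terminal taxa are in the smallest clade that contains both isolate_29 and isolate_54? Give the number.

15

The MRCA of isolate_29 and isolate_54 is the node subtending (((isolate_29,(isolate_73,isolate_75)),(isolate_21,isolate_72)),(isolate_77,((isolate_11,isolate_46),((isolate_54,isolate_19),((isolate_70,isolate_66),isolate_53))),(isolate_90,isolate_6))).
That clade contains 15 terminal taxa: isolate_11, isolate_19, isolate_21, isolate_29, isolate_46, isolate_53, isolate_54, isolate_6, isolate_66, isolate_70, isolate_72, isolate_73, isolate_75, isolate_77, isolate_90.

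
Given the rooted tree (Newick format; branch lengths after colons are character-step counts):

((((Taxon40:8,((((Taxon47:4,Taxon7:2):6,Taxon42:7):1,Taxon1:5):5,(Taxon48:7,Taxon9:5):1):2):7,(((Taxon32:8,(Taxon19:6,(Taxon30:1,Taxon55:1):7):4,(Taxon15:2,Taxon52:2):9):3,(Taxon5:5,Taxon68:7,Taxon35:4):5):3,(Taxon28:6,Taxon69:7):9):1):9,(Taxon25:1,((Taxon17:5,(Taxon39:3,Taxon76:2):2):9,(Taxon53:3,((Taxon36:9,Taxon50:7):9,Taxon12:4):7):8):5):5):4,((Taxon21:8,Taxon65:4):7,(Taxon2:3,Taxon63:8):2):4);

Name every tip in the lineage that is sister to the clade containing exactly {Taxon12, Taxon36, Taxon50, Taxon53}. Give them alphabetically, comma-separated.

Taxon17, Taxon39, Taxon76

The clade containing exactly {Taxon12, Taxon36, Taxon50, Taxon53} attaches to the tree at the node subtending ((Taxon17,(Taxon39,Taxon76)),(Taxon53,((Taxon36,Taxon50),Taxon12))).
The other lineage descending from that same node — the sister group — is (Taxon17,(Taxon39,Taxon76)); its 3 tips in alphabetical order are the answer.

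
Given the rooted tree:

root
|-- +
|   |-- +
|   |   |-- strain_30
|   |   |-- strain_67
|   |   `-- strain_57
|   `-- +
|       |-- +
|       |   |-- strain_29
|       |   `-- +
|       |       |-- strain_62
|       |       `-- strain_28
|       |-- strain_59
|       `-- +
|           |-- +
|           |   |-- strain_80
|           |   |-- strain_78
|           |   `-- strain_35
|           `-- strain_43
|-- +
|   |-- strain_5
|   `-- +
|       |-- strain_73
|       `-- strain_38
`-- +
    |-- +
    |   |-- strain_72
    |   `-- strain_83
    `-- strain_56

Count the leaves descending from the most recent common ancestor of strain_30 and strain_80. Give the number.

11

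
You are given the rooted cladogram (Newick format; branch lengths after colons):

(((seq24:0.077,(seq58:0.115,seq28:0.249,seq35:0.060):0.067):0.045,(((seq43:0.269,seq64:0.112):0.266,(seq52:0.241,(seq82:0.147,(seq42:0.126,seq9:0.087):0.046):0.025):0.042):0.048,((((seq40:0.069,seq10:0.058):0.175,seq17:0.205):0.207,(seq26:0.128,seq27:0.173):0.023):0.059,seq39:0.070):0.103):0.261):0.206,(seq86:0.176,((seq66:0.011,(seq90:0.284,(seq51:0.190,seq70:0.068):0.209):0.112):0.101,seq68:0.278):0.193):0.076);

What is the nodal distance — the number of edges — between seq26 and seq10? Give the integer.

5

The MRCA of seq26 and seq10 is the node subtending (((seq40,seq10),seq17),(seq26,seq27)).
From seq26 up to that node: 2 branches. From seq10 up to the same node: 3 branches. Total: 2 + 3 = 5.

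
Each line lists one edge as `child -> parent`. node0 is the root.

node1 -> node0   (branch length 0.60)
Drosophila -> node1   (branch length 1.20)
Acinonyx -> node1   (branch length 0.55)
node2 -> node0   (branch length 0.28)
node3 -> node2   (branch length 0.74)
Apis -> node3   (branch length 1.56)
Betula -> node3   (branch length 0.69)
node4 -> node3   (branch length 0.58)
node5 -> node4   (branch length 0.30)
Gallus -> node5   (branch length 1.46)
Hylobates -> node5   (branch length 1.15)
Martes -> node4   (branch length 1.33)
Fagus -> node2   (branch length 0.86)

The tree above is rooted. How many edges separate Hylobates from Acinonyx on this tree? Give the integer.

7

The MRCA of Hylobates and Acinonyx is the root of the tree.
From Hylobates up to that node: 5 branches. From Acinonyx up to the same node: 2 branches. Total: 5 + 2 = 7.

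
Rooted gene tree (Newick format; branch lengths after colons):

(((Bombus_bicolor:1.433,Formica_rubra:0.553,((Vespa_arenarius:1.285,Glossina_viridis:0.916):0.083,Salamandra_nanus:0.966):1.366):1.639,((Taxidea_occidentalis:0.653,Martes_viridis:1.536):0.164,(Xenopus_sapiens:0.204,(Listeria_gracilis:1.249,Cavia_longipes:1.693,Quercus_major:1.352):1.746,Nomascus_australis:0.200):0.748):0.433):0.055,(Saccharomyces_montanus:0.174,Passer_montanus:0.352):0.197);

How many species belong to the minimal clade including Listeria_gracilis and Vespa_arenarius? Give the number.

12

The MRCA of Listeria_gracilis and Vespa_arenarius is the node subtending ((Bombus_bicolor,Formica_rubra,((Vespa_arenarius,Glossina_viridis),Salamandra_nanus)),((Taxidea_occidentalis,Martes_viridis),(Xenopus_sapiens,(Listeria_gracilis,Cavia_longipes,Quercus_major),Nomascus_australis))).
That clade contains 12 terminal taxa: Bombus_bicolor, Cavia_longipes, Formica_rubra, Glossina_viridis, Listeria_gracilis, Martes_viridis, Nomascus_australis, Quercus_major, Salamandra_nanus, Taxidea_occidentalis, Vespa_arenarius, Xenopus_sapiens.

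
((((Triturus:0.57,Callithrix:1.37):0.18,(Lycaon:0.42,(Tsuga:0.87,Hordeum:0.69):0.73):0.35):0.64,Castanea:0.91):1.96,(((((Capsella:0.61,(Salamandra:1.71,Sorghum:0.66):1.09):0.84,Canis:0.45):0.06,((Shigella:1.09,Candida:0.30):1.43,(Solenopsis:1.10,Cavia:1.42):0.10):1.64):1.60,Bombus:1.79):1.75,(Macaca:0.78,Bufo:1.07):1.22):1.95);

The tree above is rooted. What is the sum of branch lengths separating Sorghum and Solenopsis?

The path runs Sorghum → … → MRCA → … → Solenopsis; the MRCA is the node subtending (((Capsella,(Salamandra,Sorghum)),Canis),((Shigella,Candida),(Solenopsis,Cavia))).
Branch lengths along that path: 0.66 + 1.09 + 0.84 + 0.06 + 1.64 + 0.10 + 1.10 = 5.49.

5.49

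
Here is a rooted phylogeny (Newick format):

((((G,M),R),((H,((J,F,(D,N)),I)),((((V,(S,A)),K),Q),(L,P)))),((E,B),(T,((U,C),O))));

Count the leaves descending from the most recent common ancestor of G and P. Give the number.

16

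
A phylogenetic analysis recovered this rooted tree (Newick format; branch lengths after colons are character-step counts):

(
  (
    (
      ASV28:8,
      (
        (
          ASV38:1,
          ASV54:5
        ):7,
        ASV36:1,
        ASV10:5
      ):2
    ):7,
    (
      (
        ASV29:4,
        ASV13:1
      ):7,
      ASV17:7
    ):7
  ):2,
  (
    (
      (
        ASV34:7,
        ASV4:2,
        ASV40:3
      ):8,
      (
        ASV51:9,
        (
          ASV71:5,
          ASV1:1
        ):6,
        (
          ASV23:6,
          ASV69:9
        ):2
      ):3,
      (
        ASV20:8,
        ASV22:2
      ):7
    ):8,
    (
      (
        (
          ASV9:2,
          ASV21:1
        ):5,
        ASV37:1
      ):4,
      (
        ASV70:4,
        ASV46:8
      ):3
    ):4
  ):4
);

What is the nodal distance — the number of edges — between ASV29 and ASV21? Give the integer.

The MRCA of ASV29 and ASV21 is the root of the tree.
From ASV29 up to that node: 4 branches. From ASV21 up to the same node: 5 branches. Total: 4 + 5 = 9.

9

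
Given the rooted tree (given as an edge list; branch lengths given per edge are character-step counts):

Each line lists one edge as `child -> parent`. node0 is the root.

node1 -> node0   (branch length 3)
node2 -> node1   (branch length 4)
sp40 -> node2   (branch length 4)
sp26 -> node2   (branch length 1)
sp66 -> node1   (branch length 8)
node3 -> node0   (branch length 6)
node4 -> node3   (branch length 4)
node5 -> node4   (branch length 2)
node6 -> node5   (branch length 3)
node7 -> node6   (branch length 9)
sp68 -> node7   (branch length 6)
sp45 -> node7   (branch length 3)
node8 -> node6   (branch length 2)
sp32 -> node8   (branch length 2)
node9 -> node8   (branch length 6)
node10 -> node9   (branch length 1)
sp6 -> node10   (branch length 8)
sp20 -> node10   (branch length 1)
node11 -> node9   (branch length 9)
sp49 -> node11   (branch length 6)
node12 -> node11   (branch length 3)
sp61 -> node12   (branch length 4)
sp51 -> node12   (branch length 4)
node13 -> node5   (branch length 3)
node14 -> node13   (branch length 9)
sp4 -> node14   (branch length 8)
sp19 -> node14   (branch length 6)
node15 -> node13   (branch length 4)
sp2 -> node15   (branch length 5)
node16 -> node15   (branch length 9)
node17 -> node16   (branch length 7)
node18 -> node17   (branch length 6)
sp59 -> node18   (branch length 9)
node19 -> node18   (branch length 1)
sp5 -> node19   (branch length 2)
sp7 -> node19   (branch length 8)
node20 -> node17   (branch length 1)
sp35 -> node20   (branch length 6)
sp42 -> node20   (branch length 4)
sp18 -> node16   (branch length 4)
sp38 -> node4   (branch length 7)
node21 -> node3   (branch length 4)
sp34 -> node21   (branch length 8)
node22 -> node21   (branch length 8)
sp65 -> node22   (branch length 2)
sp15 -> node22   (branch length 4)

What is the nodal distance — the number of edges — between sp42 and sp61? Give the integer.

12

The MRCA of sp42 and sp61 is the node subtending (((sp68,sp45),(sp32,((sp6,sp20),(sp49,(sp61,sp51))))),((sp4,sp19),(sp2,(((sp59,(sp5,sp7)),(sp35,sp42)),sp18)))).
From sp42 up to that node: 6 branches. From sp61 up to the same node: 6 branches. Total: 6 + 6 = 12.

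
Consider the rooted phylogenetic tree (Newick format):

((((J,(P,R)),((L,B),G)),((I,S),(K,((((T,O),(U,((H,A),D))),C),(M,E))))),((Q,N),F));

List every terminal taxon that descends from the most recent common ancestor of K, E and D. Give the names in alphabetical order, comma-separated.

A, C, D, E, H, K, M, O, T, U

Tracing K: it sits inside (K,((((T,O),(U,((H,A),D))),C),(M,E))).
Tracing E: it sits inside (M,E).
Tracing D: it sits inside ((H,A),D).
The smallest clade enclosing all 3 is (K,((((T,O),(U,((H,A),D))),C),(M,E))); the answer is its 10 terminal taxa in alphabetical order.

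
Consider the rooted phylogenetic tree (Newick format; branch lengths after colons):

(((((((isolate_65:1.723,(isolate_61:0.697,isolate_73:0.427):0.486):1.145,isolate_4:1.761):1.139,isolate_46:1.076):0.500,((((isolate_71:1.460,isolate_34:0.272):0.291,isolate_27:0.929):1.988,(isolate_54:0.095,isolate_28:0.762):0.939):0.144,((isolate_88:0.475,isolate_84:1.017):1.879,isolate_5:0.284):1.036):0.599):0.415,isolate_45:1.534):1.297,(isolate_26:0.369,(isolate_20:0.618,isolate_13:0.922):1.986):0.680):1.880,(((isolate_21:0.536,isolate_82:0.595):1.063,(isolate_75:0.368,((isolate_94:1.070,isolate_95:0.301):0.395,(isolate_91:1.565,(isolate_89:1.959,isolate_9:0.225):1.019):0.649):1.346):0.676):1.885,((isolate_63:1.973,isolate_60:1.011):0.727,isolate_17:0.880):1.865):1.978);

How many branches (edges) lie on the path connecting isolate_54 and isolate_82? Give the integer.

11

The MRCA of isolate_54 and isolate_82 is the root of the tree.
From isolate_54 up to that node: 7 branches. From isolate_82 up to the same node: 4 branches. Total: 7 + 4 = 11.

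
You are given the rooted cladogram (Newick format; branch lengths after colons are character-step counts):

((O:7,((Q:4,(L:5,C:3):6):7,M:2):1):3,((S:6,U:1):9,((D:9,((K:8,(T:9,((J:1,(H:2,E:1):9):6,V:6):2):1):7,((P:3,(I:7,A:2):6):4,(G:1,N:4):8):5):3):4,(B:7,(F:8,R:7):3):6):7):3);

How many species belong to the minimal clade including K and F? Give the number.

15

The MRCA of K and F is the node subtending ((D,((K,(T,((J,(H,E)),V))),((P,(I,A)),(G,N)))),(B,(F,R))).
That clade contains 15 terminal taxa: A, B, D, E, F, G, H, I, J, K, N, P, R, T, V.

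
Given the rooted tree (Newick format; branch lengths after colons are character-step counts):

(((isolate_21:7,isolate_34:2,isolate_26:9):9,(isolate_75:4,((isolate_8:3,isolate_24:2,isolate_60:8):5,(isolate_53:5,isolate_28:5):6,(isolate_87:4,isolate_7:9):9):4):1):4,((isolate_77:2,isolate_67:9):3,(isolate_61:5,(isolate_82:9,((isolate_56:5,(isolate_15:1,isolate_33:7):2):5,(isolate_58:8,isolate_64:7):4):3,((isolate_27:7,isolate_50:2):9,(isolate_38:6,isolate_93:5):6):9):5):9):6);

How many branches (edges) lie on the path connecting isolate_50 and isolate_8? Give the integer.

The MRCA of isolate_50 and isolate_8 is the root of the tree.
From isolate_50 up to that node: 6 branches. From isolate_8 up to the same node: 5 branches. Total: 6 + 5 = 11.

11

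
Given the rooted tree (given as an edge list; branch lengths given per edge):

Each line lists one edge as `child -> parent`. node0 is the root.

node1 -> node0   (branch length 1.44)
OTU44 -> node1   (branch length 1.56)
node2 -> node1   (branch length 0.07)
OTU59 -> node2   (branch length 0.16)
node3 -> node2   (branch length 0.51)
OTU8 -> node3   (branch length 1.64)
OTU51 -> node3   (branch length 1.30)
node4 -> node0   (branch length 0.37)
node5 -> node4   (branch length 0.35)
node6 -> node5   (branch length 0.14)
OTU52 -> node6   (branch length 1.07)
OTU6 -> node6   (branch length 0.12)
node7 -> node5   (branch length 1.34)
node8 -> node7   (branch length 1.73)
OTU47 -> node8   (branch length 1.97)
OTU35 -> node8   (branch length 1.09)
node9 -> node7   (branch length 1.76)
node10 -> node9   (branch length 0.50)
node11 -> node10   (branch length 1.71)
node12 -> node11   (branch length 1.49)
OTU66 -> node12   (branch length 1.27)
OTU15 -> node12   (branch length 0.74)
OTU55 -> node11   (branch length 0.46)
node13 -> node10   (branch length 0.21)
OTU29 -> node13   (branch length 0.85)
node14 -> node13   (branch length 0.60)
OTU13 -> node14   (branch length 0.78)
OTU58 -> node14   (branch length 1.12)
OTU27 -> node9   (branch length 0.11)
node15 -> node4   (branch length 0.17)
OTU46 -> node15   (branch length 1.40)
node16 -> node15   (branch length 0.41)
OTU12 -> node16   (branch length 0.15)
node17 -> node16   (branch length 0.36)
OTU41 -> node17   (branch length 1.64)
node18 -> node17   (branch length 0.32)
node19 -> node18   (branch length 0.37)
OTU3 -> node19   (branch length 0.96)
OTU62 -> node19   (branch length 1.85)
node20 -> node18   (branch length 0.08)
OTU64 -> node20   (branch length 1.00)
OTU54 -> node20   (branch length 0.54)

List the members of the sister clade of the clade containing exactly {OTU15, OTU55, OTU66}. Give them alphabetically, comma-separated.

OTU13, OTU29, OTU58

The clade containing exactly {OTU15, OTU55, OTU66} attaches to the tree at the node subtending (((OTU66,OTU15),OTU55),(OTU29,(OTU13,OTU58))).
The other lineage descending from that same node — the sister group — is (OTU29,(OTU13,OTU58)); its 3 tips in alphabetical order are the answer.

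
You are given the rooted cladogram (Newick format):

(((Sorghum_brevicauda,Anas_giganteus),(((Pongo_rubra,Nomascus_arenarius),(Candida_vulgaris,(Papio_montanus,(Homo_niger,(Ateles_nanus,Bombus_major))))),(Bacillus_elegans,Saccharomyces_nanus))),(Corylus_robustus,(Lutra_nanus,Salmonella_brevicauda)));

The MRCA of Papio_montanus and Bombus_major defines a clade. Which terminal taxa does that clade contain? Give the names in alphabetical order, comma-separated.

Ateles_nanus, Bombus_major, Homo_niger, Papio_montanus

Tracing Papio_montanus: it sits inside (Papio_montanus,(Homo_niger,(Ateles_nanus,Bombus_major))).
Tracing Bombus_major: it sits inside (Ateles_nanus,Bombus_major).
The smallest clade enclosing both is (Papio_montanus,(Homo_niger,(Ateles_nanus,Bombus_major))); the answer is its 4 terminal taxa in alphabetical order.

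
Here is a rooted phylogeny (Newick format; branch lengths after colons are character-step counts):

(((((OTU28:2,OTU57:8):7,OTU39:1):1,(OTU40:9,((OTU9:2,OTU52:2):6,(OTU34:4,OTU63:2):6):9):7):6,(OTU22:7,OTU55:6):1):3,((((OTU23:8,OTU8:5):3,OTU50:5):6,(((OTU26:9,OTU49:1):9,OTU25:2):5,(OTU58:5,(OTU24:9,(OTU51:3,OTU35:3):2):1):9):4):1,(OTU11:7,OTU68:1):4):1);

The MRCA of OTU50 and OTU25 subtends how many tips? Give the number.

The MRCA of OTU50 and OTU25 is the node subtending (((OTU23,OTU8),OTU50),(((OTU26,OTU49),OTU25),(OTU58,(OTU24,(OTU51,OTU35))))).
That clade contains 10 terminal taxa: OTU23, OTU24, OTU25, OTU26, OTU35, OTU49, OTU50, OTU51, OTU58, OTU8.

10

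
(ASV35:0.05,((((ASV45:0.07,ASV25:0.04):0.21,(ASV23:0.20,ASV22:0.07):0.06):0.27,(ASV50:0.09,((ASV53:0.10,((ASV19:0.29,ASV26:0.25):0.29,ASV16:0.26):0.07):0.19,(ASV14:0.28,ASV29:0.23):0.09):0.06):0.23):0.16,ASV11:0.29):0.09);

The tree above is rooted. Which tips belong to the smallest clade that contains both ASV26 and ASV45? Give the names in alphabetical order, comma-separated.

ASV14, ASV16, ASV19, ASV22, ASV23, ASV25, ASV26, ASV29, ASV45, ASV50, ASV53

Tracing ASV26: it sits inside (ASV19,ASV26).
Tracing ASV45: it sits inside (ASV45,ASV25).
The smallest clade enclosing both is (((ASV45,ASV25),(ASV23,ASV22)),(ASV50,((ASV53,((ASV19,ASV26),ASV16)),(ASV14,ASV29)))); the answer is its 11 terminal taxa in alphabetical order.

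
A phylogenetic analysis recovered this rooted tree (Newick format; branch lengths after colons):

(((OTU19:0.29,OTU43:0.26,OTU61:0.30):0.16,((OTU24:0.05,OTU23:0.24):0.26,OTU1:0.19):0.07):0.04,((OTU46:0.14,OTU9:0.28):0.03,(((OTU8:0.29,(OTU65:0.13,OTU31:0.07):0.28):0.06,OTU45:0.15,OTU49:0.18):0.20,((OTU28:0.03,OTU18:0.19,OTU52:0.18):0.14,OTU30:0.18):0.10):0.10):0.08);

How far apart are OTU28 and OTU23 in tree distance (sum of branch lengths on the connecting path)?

1.06

The path runs OTU28 → … → MRCA → … → OTU23; the MRCA is the root of the tree.
Branch lengths along that path: 0.03 + 0.14 + 0.10 + 0.10 + 0.08 + 0.04 + 0.07 + 0.26 + 0.24 = 1.06.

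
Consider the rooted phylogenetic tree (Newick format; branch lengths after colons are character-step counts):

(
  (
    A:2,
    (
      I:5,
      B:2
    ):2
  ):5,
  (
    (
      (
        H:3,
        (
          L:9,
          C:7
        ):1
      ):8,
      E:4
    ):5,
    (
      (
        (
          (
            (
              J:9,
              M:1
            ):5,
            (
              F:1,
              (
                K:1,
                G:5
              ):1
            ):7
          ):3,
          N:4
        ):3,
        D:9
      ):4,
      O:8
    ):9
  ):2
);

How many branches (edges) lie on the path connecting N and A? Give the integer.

The MRCA of N and A is the root of the tree.
From N up to that node: 5 branches. From A up to the same node: 2 branches. Total: 5 + 2 = 7.

7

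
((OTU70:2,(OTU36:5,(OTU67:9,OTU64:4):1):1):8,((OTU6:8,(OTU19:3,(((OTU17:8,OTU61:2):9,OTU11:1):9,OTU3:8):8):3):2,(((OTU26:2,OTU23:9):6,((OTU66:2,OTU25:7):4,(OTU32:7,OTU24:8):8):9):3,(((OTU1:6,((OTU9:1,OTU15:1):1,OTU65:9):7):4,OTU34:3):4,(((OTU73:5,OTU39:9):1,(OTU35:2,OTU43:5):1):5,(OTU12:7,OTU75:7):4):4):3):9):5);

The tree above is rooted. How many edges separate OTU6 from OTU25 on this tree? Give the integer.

The MRCA of OTU6 and OTU25 is the node subtending ((OTU6,(OTU19,(((OTU17,OTU61),OTU11),OTU3))),(((OTU26,OTU23),((OTU66,OTU25),(OTU32,OTU24))),(((OTU1,((OTU9,OTU15),OTU65)),OTU34),(((OTU73,OTU39),(OTU35,OTU43)),(OTU12,OTU75))))).
From OTU6 up to that node: 2 branches. From OTU25 up to the same node: 5 branches. Total: 2 + 5 = 7.

7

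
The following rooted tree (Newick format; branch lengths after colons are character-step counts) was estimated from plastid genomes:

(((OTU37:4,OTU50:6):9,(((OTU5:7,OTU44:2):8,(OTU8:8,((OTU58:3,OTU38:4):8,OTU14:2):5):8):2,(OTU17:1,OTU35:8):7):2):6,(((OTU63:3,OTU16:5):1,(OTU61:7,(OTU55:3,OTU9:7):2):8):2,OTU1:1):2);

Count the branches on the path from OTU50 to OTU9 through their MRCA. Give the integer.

The MRCA of OTU50 and OTU9 is the root of the tree.
From OTU50 up to that node: 3 branches. From OTU9 up to the same node: 5 branches. Total: 3 + 5 = 8.

8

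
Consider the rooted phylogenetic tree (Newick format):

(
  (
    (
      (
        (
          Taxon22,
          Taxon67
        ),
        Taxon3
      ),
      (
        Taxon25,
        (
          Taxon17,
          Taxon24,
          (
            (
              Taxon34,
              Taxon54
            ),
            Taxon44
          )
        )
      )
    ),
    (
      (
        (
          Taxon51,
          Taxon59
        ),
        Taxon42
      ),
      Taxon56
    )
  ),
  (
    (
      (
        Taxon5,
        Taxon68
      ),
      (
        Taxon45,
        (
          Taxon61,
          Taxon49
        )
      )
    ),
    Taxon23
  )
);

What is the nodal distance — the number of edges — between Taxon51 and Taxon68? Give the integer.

The MRCA of Taxon51 and Taxon68 is the root of the tree.
From Taxon51 up to that node: 5 branches. From Taxon68 up to the same node: 4 branches. Total: 5 + 4 = 9.

9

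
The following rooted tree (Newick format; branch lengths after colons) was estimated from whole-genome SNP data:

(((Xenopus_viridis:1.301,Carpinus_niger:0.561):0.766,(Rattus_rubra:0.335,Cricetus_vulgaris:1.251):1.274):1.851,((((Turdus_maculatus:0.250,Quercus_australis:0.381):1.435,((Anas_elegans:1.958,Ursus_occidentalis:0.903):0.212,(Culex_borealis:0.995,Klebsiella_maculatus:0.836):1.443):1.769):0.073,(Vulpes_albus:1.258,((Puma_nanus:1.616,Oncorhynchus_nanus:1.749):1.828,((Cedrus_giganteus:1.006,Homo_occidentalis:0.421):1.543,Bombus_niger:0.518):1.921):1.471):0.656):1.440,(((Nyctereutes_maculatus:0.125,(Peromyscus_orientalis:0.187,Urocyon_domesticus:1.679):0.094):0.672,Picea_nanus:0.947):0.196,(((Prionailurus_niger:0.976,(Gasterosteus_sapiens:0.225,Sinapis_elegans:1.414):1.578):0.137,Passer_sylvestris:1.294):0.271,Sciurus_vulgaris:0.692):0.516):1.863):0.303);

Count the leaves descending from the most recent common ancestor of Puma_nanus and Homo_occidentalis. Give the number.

The MRCA of Puma_nanus and Homo_occidentalis is the node subtending ((Puma_nanus,Oncorhynchus_nanus),((Cedrus_giganteus,Homo_occidentalis),Bombus_niger)).
That clade contains 5 terminal taxa: Bombus_niger, Cedrus_giganteus, Homo_occidentalis, Oncorhynchus_nanus, Puma_nanus.

5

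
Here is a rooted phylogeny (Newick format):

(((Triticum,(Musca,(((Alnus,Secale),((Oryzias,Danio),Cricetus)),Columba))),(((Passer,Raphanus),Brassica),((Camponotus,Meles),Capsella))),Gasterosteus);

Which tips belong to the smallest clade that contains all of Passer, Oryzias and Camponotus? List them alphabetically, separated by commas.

Tracing Passer: it sits inside (Passer,Raphanus).
Tracing Oryzias: it sits inside (Oryzias,Danio).
Tracing Camponotus: it sits inside (Camponotus,Meles).
The smallest clade enclosing all 3 is ((Triticum,(Musca,(((Alnus,Secale),((Oryzias,Danio),Cricetus)),Columba))),(((Passer,Raphanus),Brassica),((Camponotus,Meles),Capsella))); the answer is its 14 terminal taxa in alphabetical order.

Alnus, Brassica, Camponotus, Capsella, Columba, Cricetus, Danio, Meles, Musca, Oryzias, Passer, Raphanus, Secale, Triticum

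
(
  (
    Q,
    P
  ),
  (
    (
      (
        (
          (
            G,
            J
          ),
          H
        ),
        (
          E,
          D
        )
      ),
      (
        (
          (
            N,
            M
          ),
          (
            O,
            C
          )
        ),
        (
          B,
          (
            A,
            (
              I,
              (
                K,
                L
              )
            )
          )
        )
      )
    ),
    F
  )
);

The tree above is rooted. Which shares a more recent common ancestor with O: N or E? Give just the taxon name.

N

The MRCA of O and N subtends ((N,M),(O,C)) (4 taxa).
The MRCA of O and E subtends ((((G,J),H),(E,D)),(((N,M),(O,C)),(B,(A,(I,(K,L)))))) (14 taxa).
The first is nested inside the second, so O shares a more recent common ancestor with N.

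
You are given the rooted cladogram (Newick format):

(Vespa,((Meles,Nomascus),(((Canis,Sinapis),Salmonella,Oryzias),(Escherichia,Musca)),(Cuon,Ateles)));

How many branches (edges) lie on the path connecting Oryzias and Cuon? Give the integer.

5

The MRCA of Oryzias and Cuon is the node subtending ((Meles,Nomascus),(((Canis,Sinapis),Salmonella,Oryzias),(Escherichia,Musca)),(Cuon,Ateles)).
From Oryzias up to that node: 3 branches. From Cuon up to the same node: 2 branches. Total: 3 + 2 = 5.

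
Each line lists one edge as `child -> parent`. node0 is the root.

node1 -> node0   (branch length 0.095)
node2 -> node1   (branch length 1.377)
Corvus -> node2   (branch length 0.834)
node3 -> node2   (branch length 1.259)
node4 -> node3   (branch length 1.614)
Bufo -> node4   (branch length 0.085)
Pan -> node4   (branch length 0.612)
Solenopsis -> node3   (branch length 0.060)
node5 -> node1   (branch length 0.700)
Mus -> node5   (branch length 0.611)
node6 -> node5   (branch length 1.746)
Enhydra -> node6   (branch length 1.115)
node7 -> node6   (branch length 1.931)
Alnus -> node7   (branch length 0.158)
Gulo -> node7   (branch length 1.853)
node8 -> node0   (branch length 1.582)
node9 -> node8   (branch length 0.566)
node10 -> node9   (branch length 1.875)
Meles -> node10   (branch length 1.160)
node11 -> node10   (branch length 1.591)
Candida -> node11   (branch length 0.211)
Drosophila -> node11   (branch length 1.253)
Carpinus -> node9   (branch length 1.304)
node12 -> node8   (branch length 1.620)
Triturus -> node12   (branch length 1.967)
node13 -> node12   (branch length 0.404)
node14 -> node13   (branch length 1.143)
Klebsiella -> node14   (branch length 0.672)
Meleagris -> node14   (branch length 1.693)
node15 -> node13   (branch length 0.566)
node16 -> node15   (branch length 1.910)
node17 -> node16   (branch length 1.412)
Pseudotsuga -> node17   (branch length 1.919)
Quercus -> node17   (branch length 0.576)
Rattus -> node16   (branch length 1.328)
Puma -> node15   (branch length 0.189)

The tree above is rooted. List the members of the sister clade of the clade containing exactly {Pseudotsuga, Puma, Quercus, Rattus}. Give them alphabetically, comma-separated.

Klebsiella, Meleagris

The clade containing exactly {Pseudotsuga, Puma, Quercus, Rattus} attaches to the tree at the node subtending ((Klebsiella,Meleagris),(((Pseudotsuga,Quercus),Rattus),Puma)).
The other lineage descending from that same node — the sister group — is (Klebsiella,Meleagris); its 2 tips in alphabetical order are the answer.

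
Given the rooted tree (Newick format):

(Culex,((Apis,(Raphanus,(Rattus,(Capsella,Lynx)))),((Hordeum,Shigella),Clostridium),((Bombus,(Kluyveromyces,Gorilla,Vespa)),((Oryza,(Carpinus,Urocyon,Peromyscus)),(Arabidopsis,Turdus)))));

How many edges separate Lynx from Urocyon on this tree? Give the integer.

The MRCA of Lynx and Urocyon is the node subtending ((Apis,(Raphanus,(Rattus,(Capsella,Lynx)))),((Hordeum,Shigella),Clostridium),((Bombus,(Kluyveromyces,Gorilla,Vespa)),((Oryza,(Carpinus,Urocyon,Peromyscus)),(Arabidopsis,Turdus)))).
From Lynx up to that node: 5 branches. From Urocyon up to the same node: 5 branches. Total: 5 + 5 = 10.

10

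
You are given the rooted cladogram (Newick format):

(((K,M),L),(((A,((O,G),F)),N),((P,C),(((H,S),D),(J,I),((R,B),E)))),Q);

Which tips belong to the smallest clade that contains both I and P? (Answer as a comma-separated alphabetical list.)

B, C, D, E, H, I, J, P, R, S

Tracing I: it sits inside (J,I).
Tracing P: it sits inside (P,C).
The smallest clade enclosing both is ((P,C),(((H,S),D),(J,I),((R,B),E))); the answer is its 10 terminal taxa in alphabetical order.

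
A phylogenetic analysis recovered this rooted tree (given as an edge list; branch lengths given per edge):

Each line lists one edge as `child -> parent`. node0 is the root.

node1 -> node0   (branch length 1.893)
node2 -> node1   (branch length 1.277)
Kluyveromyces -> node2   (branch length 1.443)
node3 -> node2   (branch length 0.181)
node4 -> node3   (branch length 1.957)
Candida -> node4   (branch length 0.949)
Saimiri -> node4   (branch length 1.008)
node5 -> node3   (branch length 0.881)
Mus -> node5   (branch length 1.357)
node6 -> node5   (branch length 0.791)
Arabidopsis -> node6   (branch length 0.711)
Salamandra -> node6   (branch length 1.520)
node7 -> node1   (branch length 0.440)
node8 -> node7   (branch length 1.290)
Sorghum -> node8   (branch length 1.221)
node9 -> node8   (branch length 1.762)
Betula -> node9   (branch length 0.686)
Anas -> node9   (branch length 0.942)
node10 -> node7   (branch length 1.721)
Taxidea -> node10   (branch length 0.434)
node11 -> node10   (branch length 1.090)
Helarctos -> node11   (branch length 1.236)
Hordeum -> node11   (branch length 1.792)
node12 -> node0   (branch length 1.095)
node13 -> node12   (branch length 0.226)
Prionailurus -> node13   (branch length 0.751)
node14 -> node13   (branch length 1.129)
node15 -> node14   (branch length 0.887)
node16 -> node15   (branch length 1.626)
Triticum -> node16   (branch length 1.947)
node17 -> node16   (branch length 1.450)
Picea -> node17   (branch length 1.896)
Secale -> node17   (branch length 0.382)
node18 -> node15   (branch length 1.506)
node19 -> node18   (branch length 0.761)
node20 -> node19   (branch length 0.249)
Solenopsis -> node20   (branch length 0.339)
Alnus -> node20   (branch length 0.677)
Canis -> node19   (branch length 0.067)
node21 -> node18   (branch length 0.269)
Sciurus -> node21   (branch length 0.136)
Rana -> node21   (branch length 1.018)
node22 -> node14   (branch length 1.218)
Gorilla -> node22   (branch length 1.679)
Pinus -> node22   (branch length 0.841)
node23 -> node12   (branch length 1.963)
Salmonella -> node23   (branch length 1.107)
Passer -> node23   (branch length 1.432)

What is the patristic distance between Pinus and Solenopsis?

5.801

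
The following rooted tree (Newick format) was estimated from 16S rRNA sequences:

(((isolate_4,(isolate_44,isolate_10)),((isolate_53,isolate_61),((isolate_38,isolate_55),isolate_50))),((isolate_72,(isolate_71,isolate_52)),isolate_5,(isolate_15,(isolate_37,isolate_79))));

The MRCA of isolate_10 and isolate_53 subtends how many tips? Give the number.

8

The MRCA of isolate_10 and isolate_53 is the node subtending ((isolate_4,(isolate_44,isolate_10)),((isolate_53,isolate_61),((isolate_38,isolate_55),isolate_50))).
That clade contains 8 terminal taxa: isolate_10, isolate_38, isolate_4, isolate_44, isolate_50, isolate_53, isolate_55, isolate_61.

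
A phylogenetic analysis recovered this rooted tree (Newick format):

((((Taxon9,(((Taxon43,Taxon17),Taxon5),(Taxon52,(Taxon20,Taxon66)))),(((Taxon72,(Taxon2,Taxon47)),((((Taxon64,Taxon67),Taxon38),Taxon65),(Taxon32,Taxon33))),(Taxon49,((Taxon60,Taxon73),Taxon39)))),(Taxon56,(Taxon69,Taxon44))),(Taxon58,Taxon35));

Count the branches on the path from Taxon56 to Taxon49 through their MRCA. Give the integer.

6

The MRCA of Taxon56 and Taxon49 is the node subtending (((Taxon9,(((Taxon43,Taxon17),Taxon5),(Taxon52,(Taxon20,Taxon66)))),(((Taxon72,(Taxon2,Taxon47)),((((Taxon64,Taxon67),Taxon38),Taxon65),(Taxon32,Taxon33))),(Taxon49,((Taxon60,Taxon73),Taxon39)))),(Taxon56,(Taxon69,Taxon44))).
From Taxon56 up to that node: 2 branches. From Taxon49 up to the same node: 4 branches. Total: 2 + 4 = 6.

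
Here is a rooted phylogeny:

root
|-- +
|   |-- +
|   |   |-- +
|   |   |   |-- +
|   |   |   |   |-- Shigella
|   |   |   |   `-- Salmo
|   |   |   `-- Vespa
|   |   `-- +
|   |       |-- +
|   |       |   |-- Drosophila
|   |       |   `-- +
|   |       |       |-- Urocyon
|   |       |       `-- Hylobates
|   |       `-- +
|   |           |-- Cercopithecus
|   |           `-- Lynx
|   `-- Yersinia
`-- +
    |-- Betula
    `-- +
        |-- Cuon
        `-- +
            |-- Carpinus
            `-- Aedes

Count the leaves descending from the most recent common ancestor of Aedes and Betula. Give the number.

The MRCA of Aedes and Betula is the node subtending (Betula,(Cuon,(Carpinus,Aedes))).
That clade contains 4 terminal taxa: Aedes, Betula, Carpinus, Cuon.

4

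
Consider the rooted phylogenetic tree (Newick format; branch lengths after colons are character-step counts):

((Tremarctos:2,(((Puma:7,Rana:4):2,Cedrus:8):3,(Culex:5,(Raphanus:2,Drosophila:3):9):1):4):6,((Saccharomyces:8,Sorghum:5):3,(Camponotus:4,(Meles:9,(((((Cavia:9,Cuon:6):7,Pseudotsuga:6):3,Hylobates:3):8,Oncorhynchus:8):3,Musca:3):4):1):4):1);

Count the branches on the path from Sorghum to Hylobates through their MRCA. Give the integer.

8

The MRCA of Sorghum and Hylobates is the node subtending ((Saccharomyces,Sorghum),(Camponotus,(Meles,(((((Cavia,Cuon),Pseudotsuga),Hylobates),Oncorhynchus),Musca)))).
From Sorghum up to that node: 2 branches. From Hylobates up to the same node: 6 branches. Total: 2 + 6 = 8.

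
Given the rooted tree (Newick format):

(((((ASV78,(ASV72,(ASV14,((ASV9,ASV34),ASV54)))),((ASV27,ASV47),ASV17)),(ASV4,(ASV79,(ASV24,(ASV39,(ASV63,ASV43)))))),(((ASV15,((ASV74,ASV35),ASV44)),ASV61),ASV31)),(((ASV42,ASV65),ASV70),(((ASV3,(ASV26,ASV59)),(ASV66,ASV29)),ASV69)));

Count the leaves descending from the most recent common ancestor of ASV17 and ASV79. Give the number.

The MRCA of ASV17 and ASV79 is the node subtending (((ASV78,(ASV72,(ASV14,((ASV9,ASV34),ASV54)))),((ASV27,ASV47),ASV17)),(ASV4,(ASV79,(ASV24,(ASV39,(ASV63,ASV43)))))).
That clade contains 15 terminal taxa: ASV14, ASV17, ASV24, ASV27, ASV34, ASV39, ASV4, ASV43, ASV47, ASV54, ASV63, ASV72, ASV78, ASV79, ASV9.

15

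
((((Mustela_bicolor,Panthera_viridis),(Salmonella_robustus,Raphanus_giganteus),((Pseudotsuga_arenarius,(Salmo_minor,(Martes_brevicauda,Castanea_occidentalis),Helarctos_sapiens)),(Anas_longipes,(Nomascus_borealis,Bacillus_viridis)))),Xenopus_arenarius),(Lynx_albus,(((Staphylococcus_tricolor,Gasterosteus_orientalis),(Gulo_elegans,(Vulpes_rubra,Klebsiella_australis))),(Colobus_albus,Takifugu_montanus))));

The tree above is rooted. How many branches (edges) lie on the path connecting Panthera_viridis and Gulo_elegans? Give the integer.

9

The MRCA of Panthera_viridis and Gulo_elegans is the root of the tree.
From Panthera_viridis up to that node: 4 branches. From Gulo_elegans up to the same node: 5 branches. Total: 4 + 5 = 9.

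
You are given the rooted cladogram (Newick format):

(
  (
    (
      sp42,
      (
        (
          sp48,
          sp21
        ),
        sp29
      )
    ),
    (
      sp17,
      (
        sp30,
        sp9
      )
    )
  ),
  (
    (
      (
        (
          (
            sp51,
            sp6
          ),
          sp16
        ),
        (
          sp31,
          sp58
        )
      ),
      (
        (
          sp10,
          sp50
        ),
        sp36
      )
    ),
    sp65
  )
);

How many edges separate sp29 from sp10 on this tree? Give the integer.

9

The MRCA of sp29 and sp10 is the root of the tree.
From sp29 up to that node: 4 branches. From sp10 up to the same node: 5 branches. Total: 4 + 5 = 9.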